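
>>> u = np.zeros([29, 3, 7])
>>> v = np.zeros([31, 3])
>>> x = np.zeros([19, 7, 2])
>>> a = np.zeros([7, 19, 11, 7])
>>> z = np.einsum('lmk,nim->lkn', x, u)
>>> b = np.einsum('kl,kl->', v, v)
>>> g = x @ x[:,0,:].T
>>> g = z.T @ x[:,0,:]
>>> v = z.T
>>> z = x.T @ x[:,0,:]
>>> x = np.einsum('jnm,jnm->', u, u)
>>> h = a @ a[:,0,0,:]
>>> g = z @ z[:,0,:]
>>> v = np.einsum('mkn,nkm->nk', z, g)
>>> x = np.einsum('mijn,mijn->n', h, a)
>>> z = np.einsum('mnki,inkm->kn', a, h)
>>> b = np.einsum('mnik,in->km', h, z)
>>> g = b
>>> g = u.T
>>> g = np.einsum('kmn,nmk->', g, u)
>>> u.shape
(29, 3, 7)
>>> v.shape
(2, 7)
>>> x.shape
(7,)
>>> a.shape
(7, 19, 11, 7)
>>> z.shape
(11, 19)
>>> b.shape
(7, 7)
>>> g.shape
()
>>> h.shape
(7, 19, 11, 7)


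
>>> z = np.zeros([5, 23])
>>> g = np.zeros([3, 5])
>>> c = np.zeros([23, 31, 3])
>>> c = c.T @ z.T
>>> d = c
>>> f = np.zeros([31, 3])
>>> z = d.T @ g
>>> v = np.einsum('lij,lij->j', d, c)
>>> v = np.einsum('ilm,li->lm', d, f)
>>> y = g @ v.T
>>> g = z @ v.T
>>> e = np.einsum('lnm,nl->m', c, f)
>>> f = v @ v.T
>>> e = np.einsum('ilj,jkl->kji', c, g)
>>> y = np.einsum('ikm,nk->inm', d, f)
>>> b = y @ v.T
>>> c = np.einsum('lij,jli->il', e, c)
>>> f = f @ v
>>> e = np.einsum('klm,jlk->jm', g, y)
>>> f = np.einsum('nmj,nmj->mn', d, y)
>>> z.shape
(5, 31, 5)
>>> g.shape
(5, 31, 31)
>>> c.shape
(5, 31)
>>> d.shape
(3, 31, 5)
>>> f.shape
(31, 3)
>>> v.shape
(31, 5)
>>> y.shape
(3, 31, 5)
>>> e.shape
(3, 31)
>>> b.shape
(3, 31, 31)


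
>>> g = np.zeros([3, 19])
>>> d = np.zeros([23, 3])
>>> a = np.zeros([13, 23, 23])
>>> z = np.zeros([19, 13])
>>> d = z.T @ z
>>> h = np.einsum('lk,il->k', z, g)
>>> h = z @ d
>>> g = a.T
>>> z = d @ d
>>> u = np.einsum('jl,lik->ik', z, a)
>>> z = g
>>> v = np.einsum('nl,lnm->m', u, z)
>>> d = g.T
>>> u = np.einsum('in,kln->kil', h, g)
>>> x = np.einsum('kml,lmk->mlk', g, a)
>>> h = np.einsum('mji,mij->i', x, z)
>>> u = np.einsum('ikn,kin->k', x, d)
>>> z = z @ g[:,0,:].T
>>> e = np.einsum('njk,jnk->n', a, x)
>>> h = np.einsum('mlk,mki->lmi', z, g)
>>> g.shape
(23, 23, 13)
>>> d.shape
(13, 23, 23)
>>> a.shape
(13, 23, 23)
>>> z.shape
(23, 23, 23)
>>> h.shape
(23, 23, 13)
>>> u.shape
(13,)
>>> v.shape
(13,)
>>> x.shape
(23, 13, 23)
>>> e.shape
(13,)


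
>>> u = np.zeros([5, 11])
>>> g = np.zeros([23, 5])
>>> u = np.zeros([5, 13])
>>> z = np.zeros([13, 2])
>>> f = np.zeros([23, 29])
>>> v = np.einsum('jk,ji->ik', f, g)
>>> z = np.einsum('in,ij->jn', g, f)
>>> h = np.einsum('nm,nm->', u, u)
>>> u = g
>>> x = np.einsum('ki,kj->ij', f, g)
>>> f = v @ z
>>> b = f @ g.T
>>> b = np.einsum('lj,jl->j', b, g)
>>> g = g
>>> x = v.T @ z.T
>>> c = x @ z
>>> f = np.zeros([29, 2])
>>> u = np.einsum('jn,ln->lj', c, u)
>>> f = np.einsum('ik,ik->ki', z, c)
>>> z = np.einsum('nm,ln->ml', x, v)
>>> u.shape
(23, 29)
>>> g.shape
(23, 5)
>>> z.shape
(29, 5)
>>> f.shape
(5, 29)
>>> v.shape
(5, 29)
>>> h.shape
()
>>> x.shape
(29, 29)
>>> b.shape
(23,)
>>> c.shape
(29, 5)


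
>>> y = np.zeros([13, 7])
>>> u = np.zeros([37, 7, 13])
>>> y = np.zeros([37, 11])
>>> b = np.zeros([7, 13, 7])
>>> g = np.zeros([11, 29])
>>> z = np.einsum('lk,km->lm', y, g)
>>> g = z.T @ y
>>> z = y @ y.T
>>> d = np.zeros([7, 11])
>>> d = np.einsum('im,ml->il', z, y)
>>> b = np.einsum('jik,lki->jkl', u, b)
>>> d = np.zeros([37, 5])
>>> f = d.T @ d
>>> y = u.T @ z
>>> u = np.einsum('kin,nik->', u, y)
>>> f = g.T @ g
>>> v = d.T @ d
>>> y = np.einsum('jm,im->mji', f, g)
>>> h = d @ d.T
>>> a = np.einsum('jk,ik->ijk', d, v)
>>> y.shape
(11, 11, 29)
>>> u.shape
()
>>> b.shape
(37, 13, 7)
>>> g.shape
(29, 11)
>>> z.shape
(37, 37)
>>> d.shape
(37, 5)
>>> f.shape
(11, 11)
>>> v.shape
(5, 5)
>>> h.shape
(37, 37)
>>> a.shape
(5, 37, 5)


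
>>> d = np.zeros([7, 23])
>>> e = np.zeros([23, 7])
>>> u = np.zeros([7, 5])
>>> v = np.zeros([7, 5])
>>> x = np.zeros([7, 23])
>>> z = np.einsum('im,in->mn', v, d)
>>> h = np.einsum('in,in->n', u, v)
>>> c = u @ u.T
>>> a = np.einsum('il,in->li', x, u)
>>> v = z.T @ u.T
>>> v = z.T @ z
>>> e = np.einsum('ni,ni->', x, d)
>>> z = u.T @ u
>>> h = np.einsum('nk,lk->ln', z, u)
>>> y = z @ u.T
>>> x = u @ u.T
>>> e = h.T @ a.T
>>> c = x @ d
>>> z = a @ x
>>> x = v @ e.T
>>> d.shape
(7, 23)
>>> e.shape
(5, 23)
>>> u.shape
(7, 5)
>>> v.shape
(23, 23)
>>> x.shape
(23, 5)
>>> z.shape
(23, 7)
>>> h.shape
(7, 5)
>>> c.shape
(7, 23)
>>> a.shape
(23, 7)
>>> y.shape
(5, 7)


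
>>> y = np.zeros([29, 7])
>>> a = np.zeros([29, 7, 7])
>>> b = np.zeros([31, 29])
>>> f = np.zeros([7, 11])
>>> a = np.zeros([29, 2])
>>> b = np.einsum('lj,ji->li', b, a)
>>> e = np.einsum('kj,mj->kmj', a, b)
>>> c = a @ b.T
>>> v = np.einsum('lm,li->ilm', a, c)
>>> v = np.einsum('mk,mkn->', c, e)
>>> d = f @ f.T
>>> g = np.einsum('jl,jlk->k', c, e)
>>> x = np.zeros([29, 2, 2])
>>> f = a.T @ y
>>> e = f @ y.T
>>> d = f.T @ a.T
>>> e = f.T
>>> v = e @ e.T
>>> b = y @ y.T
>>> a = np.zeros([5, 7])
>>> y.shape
(29, 7)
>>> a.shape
(5, 7)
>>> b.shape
(29, 29)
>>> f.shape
(2, 7)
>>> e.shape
(7, 2)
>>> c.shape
(29, 31)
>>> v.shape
(7, 7)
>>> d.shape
(7, 29)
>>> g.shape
(2,)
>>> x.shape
(29, 2, 2)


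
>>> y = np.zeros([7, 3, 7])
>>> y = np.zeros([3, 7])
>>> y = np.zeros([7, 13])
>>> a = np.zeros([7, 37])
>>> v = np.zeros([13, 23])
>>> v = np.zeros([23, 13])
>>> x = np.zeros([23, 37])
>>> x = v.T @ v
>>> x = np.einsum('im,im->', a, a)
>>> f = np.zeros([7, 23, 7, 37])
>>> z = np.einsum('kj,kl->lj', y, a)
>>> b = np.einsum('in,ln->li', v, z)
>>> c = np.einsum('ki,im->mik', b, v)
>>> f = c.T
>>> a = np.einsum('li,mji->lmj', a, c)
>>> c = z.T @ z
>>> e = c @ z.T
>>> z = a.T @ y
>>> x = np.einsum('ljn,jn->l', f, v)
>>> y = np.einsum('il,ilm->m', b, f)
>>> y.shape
(13,)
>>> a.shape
(7, 13, 23)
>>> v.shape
(23, 13)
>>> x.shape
(37,)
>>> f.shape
(37, 23, 13)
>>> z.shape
(23, 13, 13)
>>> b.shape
(37, 23)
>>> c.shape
(13, 13)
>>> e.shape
(13, 37)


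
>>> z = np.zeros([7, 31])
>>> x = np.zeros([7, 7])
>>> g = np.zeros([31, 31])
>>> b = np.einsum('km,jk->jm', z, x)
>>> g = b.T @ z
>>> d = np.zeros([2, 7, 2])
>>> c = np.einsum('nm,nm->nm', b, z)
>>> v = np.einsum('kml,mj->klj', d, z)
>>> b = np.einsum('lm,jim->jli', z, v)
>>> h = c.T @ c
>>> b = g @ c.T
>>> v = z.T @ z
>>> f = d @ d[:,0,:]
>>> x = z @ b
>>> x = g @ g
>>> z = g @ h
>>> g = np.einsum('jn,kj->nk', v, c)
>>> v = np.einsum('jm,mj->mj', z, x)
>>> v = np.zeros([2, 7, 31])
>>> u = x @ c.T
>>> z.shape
(31, 31)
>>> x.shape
(31, 31)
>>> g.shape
(31, 7)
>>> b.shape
(31, 7)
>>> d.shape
(2, 7, 2)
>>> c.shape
(7, 31)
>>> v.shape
(2, 7, 31)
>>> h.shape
(31, 31)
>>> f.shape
(2, 7, 2)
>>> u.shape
(31, 7)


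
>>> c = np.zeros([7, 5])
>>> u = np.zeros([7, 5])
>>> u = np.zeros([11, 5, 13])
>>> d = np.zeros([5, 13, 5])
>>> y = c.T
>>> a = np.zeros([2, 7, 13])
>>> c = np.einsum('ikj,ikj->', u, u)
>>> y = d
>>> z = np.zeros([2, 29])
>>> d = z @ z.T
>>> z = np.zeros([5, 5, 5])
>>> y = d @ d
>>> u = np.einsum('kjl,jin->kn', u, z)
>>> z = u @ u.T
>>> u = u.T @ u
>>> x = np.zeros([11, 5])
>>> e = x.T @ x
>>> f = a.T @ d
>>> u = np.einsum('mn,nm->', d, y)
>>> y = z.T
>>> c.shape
()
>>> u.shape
()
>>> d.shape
(2, 2)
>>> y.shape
(11, 11)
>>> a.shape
(2, 7, 13)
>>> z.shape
(11, 11)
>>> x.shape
(11, 5)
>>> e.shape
(5, 5)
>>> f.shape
(13, 7, 2)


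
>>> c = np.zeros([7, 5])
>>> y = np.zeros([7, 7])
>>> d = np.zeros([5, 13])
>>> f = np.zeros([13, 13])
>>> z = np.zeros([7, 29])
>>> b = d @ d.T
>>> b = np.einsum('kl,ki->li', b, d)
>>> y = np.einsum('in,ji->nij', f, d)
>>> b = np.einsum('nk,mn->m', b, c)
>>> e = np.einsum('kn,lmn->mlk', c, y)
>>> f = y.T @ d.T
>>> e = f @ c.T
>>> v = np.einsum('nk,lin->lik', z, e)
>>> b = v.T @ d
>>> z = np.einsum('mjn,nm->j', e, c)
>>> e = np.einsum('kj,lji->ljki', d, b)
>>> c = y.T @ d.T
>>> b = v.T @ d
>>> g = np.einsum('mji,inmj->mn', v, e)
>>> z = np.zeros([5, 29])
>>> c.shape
(5, 13, 5)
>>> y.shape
(13, 13, 5)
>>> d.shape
(5, 13)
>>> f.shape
(5, 13, 5)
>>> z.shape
(5, 29)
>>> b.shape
(29, 13, 13)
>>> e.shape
(29, 13, 5, 13)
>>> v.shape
(5, 13, 29)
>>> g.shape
(5, 13)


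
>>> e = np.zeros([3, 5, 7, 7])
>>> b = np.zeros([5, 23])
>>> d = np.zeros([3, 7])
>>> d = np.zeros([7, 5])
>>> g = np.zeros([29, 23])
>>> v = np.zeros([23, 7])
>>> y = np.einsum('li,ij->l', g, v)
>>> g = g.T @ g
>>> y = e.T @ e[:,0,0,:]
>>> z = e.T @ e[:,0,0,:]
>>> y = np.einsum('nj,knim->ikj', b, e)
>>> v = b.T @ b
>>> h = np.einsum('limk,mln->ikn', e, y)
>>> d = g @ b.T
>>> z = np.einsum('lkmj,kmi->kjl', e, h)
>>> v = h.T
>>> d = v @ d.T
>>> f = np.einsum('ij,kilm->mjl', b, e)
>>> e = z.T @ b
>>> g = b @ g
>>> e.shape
(3, 7, 23)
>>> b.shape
(5, 23)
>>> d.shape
(23, 7, 23)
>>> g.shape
(5, 23)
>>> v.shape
(23, 7, 5)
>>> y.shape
(7, 3, 23)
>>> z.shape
(5, 7, 3)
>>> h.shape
(5, 7, 23)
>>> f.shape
(7, 23, 7)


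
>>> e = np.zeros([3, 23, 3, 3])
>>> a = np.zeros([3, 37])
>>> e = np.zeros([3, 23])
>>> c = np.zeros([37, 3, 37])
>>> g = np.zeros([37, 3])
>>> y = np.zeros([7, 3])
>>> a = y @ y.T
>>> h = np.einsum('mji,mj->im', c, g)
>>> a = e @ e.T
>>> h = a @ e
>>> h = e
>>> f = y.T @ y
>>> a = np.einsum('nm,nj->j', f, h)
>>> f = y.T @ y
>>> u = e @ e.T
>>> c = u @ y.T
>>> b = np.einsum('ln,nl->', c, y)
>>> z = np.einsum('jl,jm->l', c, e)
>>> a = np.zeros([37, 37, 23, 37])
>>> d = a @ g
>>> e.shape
(3, 23)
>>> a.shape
(37, 37, 23, 37)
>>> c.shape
(3, 7)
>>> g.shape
(37, 3)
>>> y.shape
(7, 3)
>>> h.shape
(3, 23)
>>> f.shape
(3, 3)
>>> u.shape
(3, 3)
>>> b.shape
()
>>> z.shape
(7,)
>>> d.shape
(37, 37, 23, 3)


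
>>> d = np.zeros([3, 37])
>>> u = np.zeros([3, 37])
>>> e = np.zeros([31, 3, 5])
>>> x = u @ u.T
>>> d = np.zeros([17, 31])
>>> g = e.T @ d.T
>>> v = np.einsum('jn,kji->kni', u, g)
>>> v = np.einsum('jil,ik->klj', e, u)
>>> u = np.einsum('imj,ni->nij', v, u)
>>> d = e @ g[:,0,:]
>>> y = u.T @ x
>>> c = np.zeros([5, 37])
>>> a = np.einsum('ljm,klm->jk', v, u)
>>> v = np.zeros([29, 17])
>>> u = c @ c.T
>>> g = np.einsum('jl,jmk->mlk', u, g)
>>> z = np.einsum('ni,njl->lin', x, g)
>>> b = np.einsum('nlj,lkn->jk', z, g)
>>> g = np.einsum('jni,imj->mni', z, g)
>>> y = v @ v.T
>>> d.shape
(31, 3, 17)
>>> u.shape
(5, 5)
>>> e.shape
(31, 3, 5)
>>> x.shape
(3, 3)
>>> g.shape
(5, 3, 3)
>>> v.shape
(29, 17)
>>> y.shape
(29, 29)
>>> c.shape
(5, 37)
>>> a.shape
(5, 3)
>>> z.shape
(17, 3, 3)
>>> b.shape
(3, 5)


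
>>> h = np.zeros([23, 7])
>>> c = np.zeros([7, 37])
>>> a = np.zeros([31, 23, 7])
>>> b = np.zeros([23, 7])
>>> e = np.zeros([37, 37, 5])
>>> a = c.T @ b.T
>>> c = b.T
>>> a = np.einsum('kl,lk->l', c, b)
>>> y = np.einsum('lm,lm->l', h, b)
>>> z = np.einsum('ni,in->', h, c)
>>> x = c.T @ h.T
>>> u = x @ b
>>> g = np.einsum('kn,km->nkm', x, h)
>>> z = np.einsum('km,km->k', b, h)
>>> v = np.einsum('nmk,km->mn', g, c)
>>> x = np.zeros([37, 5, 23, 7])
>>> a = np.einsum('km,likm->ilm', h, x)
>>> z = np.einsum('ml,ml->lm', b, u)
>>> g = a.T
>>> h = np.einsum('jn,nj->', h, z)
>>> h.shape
()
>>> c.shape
(7, 23)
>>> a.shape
(5, 37, 7)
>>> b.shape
(23, 7)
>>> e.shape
(37, 37, 5)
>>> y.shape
(23,)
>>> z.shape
(7, 23)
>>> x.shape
(37, 5, 23, 7)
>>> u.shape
(23, 7)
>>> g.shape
(7, 37, 5)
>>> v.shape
(23, 23)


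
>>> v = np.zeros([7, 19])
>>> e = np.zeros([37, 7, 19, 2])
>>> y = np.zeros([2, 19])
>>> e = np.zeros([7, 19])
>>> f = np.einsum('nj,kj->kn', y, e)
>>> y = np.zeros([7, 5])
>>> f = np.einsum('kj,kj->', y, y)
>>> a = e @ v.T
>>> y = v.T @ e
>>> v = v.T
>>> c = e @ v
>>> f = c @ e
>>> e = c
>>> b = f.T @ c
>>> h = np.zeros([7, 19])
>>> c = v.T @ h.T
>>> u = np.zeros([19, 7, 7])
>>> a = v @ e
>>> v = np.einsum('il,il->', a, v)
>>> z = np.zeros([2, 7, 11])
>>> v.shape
()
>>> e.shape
(7, 7)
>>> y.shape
(19, 19)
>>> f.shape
(7, 19)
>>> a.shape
(19, 7)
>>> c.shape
(7, 7)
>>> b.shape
(19, 7)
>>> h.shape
(7, 19)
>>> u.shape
(19, 7, 7)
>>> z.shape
(2, 7, 11)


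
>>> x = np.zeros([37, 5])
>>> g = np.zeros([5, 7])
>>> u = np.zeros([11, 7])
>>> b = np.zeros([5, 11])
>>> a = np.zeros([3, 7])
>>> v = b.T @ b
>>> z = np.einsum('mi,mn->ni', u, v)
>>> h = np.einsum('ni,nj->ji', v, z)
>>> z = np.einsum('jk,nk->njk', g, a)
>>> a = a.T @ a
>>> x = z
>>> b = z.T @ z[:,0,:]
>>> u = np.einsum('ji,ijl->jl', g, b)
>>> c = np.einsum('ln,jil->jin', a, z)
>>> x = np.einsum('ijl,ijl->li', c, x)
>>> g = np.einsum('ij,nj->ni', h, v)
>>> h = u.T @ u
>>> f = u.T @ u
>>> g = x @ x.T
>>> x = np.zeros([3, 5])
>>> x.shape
(3, 5)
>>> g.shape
(7, 7)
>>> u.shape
(5, 7)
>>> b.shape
(7, 5, 7)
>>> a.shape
(7, 7)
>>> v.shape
(11, 11)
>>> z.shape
(3, 5, 7)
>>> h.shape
(7, 7)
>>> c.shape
(3, 5, 7)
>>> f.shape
(7, 7)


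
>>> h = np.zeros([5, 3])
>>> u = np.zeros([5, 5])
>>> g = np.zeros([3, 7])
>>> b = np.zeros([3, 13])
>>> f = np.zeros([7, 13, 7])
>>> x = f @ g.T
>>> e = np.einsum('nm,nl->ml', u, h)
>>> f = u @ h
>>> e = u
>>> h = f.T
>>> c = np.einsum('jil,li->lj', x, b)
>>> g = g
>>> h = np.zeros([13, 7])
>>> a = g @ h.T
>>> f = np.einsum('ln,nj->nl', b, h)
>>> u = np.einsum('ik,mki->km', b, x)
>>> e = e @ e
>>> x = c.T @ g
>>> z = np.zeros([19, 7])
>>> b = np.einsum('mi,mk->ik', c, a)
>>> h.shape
(13, 7)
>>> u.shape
(13, 7)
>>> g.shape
(3, 7)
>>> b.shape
(7, 13)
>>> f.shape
(13, 3)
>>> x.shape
(7, 7)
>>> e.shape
(5, 5)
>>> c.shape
(3, 7)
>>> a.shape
(3, 13)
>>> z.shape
(19, 7)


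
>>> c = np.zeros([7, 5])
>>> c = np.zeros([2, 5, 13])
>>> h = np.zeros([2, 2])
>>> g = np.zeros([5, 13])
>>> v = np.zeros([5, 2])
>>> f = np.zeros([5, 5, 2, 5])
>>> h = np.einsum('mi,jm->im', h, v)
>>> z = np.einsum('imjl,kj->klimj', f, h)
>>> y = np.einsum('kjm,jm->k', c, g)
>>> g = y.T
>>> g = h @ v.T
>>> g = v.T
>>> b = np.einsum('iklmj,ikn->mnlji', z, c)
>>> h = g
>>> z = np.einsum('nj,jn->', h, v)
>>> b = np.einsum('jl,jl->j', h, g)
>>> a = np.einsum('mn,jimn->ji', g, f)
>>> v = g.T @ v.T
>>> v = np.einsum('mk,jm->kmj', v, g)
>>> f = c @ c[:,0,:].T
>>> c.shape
(2, 5, 13)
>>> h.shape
(2, 5)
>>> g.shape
(2, 5)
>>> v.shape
(5, 5, 2)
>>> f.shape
(2, 5, 2)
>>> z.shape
()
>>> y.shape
(2,)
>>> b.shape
(2,)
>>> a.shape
(5, 5)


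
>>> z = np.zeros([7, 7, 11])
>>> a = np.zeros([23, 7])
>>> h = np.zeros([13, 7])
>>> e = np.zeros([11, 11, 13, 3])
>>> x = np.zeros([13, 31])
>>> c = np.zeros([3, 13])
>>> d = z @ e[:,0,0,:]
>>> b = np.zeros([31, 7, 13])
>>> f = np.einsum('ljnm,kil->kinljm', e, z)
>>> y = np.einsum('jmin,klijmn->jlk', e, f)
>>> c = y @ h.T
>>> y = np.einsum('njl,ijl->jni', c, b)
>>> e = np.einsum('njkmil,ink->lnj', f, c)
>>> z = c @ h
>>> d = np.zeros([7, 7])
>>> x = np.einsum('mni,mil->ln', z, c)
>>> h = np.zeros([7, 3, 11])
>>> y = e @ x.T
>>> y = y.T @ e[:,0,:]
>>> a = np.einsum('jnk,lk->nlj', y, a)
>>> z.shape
(11, 7, 7)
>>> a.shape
(7, 23, 13)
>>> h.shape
(7, 3, 11)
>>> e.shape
(3, 7, 7)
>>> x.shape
(13, 7)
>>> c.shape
(11, 7, 13)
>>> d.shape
(7, 7)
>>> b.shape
(31, 7, 13)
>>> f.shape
(7, 7, 13, 11, 11, 3)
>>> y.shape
(13, 7, 7)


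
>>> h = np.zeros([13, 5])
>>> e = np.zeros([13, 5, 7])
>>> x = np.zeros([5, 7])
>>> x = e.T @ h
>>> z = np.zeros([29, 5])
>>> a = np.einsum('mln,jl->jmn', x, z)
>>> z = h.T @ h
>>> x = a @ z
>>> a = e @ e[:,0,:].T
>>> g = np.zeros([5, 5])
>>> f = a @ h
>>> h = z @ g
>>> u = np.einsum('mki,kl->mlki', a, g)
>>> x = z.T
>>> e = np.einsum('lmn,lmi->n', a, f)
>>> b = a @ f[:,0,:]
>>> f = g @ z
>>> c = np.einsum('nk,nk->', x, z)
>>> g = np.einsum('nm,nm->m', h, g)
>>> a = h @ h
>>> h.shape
(5, 5)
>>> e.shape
(13,)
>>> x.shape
(5, 5)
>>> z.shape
(5, 5)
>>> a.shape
(5, 5)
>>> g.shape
(5,)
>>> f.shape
(5, 5)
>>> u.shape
(13, 5, 5, 13)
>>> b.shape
(13, 5, 5)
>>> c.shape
()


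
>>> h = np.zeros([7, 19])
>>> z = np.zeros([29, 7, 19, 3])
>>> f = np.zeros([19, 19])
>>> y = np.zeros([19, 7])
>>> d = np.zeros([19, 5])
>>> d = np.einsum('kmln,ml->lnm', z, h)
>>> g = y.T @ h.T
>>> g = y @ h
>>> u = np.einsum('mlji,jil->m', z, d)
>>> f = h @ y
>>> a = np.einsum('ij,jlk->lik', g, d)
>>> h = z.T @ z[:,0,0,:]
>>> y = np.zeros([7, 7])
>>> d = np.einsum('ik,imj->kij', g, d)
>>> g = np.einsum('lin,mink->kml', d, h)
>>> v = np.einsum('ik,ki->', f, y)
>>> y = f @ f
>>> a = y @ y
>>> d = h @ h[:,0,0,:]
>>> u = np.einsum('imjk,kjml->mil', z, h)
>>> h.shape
(3, 19, 7, 3)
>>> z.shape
(29, 7, 19, 3)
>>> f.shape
(7, 7)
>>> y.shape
(7, 7)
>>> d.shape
(3, 19, 7, 3)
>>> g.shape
(3, 3, 19)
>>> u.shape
(7, 29, 3)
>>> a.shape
(7, 7)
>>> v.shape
()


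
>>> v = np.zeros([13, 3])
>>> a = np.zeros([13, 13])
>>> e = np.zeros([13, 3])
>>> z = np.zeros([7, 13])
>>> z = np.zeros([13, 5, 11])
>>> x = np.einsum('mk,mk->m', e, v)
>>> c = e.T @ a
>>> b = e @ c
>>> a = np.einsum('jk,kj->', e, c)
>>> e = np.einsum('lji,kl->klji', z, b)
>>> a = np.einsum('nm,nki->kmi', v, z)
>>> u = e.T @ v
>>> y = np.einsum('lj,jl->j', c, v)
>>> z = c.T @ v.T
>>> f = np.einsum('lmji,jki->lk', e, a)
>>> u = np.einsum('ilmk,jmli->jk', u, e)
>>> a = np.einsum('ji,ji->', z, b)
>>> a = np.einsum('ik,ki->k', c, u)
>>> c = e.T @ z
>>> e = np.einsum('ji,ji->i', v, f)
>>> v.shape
(13, 3)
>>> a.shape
(13,)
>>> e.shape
(3,)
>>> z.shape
(13, 13)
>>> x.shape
(13,)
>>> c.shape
(11, 5, 13, 13)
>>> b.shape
(13, 13)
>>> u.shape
(13, 3)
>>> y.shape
(13,)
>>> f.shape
(13, 3)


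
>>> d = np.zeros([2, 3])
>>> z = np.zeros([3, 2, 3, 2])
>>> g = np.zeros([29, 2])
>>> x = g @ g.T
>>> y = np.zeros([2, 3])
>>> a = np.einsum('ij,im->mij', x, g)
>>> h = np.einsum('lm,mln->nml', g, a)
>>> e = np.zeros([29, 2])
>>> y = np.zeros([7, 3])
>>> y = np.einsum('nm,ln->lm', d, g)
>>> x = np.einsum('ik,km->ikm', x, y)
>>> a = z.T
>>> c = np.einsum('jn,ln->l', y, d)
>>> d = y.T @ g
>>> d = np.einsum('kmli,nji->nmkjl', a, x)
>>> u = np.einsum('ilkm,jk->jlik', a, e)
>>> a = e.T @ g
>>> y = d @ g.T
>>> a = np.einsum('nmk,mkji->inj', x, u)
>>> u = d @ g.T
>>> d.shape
(29, 3, 2, 29, 2)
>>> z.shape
(3, 2, 3, 2)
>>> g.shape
(29, 2)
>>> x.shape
(29, 29, 3)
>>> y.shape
(29, 3, 2, 29, 29)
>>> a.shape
(2, 29, 2)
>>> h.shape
(29, 2, 29)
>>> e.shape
(29, 2)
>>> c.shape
(2,)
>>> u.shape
(29, 3, 2, 29, 29)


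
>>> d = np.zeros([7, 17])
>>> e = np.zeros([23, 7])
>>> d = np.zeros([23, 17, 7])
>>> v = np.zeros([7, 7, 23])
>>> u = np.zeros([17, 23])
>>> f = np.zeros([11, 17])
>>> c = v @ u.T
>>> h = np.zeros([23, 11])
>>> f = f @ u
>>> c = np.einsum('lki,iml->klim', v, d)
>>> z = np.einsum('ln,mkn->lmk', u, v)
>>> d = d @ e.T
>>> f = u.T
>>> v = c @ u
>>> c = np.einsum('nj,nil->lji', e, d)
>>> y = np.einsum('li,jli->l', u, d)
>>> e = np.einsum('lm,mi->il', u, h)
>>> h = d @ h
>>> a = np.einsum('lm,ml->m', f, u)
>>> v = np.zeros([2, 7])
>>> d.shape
(23, 17, 23)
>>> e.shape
(11, 17)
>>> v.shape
(2, 7)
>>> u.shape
(17, 23)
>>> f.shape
(23, 17)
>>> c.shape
(23, 7, 17)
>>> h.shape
(23, 17, 11)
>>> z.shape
(17, 7, 7)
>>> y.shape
(17,)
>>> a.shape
(17,)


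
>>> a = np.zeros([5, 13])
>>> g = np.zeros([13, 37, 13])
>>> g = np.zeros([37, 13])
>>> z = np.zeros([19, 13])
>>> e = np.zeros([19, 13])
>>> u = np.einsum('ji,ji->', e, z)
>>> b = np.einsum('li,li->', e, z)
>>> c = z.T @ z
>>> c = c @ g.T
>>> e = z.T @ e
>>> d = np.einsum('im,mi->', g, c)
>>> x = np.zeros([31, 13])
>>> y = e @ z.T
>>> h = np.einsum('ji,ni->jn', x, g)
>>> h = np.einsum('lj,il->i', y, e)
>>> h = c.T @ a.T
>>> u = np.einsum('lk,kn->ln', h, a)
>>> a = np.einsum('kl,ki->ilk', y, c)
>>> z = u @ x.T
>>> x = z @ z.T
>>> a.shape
(37, 19, 13)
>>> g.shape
(37, 13)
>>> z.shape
(37, 31)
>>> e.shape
(13, 13)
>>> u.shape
(37, 13)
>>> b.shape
()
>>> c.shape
(13, 37)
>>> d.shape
()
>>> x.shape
(37, 37)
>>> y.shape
(13, 19)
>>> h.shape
(37, 5)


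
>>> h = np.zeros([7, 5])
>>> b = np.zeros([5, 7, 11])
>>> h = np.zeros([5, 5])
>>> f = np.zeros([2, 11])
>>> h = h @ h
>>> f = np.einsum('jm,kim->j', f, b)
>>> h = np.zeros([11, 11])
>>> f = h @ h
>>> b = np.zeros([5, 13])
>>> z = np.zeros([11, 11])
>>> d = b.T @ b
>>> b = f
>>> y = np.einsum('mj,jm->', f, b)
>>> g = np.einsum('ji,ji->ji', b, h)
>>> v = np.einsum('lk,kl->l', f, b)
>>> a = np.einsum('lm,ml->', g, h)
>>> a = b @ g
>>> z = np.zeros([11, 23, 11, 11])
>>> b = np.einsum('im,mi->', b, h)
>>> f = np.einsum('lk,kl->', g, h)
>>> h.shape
(11, 11)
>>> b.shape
()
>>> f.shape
()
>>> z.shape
(11, 23, 11, 11)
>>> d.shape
(13, 13)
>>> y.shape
()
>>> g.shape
(11, 11)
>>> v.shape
(11,)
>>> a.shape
(11, 11)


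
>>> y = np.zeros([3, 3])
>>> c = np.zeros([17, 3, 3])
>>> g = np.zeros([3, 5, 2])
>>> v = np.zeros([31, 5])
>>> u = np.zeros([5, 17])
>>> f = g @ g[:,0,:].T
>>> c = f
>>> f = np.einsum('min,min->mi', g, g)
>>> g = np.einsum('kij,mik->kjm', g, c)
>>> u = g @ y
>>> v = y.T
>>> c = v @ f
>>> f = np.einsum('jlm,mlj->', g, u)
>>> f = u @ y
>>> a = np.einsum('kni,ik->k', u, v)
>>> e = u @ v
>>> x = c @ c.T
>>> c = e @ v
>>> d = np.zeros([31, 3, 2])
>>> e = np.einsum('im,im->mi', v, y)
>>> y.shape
(3, 3)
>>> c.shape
(3, 2, 3)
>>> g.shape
(3, 2, 3)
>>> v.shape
(3, 3)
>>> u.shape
(3, 2, 3)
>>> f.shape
(3, 2, 3)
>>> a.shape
(3,)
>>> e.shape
(3, 3)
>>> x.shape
(3, 3)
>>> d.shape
(31, 3, 2)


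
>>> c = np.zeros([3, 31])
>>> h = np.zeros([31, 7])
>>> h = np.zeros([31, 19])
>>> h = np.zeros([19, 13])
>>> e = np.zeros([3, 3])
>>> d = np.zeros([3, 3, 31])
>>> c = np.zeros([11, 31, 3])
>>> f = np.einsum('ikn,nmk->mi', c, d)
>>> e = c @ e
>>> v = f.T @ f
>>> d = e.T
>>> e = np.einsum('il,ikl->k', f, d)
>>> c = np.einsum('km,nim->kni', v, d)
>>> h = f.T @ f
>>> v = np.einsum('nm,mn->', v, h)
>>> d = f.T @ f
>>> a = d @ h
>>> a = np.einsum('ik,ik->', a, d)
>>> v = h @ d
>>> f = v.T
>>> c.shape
(11, 3, 31)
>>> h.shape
(11, 11)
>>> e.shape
(31,)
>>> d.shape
(11, 11)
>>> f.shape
(11, 11)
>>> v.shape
(11, 11)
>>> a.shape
()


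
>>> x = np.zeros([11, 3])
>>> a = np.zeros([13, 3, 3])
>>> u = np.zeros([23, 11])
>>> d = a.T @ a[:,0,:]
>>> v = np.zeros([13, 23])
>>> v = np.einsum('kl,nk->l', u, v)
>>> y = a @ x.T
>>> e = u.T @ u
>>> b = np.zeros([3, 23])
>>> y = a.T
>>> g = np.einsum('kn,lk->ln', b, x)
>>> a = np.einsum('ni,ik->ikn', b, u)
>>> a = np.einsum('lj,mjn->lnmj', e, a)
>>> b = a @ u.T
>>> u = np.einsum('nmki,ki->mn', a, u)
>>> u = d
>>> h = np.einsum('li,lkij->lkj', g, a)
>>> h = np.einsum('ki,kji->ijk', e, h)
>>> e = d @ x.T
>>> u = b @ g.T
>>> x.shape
(11, 3)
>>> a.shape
(11, 3, 23, 11)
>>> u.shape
(11, 3, 23, 11)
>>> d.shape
(3, 3, 3)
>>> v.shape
(11,)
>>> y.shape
(3, 3, 13)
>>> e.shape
(3, 3, 11)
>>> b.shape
(11, 3, 23, 23)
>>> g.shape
(11, 23)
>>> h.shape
(11, 3, 11)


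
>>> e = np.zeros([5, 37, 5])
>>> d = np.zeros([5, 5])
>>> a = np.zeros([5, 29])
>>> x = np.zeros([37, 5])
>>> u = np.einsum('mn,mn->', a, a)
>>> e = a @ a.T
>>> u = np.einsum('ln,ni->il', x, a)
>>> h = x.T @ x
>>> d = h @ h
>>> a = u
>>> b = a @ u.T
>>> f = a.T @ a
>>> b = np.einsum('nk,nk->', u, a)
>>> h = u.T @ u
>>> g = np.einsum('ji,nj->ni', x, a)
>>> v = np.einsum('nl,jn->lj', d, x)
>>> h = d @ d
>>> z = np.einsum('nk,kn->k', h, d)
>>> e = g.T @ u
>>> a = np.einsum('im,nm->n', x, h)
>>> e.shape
(5, 37)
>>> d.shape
(5, 5)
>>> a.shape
(5,)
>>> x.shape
(37, 5)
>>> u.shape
(29, 37)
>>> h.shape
(5, 5)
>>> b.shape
()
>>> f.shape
(37, 37)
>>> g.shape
(29, 5)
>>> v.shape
(5, 37)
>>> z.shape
(5,)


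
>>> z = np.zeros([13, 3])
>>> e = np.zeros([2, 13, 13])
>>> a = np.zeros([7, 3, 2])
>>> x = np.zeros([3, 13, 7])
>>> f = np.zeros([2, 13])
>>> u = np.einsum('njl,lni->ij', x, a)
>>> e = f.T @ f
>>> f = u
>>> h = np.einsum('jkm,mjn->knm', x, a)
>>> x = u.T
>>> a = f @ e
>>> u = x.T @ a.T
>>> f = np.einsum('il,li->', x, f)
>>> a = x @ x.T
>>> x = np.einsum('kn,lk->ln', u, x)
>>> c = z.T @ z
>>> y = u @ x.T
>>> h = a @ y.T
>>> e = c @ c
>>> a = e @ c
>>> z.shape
(13, 3)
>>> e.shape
(3, 3)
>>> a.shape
(3, 3)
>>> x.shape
(13, 2)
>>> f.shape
()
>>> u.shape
(2, 2)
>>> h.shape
(13, 2)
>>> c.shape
(3, 3)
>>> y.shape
(2, 13)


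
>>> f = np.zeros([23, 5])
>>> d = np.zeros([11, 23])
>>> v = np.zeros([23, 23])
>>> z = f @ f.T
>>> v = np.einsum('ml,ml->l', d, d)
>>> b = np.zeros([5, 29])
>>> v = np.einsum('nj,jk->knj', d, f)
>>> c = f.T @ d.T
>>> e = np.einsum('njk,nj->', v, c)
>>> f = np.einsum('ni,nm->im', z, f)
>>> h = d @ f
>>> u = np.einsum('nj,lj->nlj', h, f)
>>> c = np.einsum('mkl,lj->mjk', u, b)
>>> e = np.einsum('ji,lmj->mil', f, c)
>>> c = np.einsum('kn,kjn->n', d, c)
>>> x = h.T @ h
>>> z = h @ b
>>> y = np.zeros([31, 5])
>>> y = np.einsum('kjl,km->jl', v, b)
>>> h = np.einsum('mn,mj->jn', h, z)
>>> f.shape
(23, 5)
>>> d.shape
(11, 23)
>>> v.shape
(5, 11, 23)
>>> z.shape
(11, 29)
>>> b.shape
(5, 29)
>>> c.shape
(23,)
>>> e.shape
(29, 5, 11)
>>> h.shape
(29, 5)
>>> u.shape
(11, 23, 5)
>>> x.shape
(5, 5)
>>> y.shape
(11, 23)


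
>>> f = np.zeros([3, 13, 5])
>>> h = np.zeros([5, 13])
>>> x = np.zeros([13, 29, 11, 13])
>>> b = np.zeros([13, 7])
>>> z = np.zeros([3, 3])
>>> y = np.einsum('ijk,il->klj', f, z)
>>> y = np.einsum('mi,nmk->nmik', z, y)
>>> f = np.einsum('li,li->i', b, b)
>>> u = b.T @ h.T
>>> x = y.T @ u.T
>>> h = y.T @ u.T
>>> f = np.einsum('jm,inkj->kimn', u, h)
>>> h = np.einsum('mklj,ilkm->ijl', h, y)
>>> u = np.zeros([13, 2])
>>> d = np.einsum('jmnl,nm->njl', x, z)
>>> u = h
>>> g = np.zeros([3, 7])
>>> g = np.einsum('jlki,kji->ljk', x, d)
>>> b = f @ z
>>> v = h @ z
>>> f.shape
(3, 13, 5, 3)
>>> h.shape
(5, 7, 3)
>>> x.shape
(13, 3, 3, 7)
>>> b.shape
(3, 13, 5, 3)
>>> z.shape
(3, 3)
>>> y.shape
(5, 3, 3, 13)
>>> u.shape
(5, 7, 3)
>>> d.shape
(3, 13, 7)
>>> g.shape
(3, 13, 3)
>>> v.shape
(5, 7, 3)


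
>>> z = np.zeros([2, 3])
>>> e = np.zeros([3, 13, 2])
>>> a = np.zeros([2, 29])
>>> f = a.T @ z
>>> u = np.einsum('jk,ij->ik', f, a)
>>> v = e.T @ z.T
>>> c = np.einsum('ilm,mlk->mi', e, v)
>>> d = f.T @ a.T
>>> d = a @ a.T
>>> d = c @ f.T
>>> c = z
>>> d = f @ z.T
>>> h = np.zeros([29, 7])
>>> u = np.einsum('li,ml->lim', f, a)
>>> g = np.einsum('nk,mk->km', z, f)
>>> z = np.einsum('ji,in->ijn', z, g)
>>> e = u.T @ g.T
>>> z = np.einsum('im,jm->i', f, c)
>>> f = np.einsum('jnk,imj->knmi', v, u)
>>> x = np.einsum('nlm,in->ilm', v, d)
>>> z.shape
(29,)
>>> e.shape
(2, 3, 3)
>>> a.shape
(2, 29)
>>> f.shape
(2, 13, 3, 29)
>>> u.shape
(29, 3, 2)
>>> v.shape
(2, 13, 2)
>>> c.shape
(2, 3)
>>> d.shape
(29, 2)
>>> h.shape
(29, 7)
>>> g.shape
(3, 29)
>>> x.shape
(29, 13, 2)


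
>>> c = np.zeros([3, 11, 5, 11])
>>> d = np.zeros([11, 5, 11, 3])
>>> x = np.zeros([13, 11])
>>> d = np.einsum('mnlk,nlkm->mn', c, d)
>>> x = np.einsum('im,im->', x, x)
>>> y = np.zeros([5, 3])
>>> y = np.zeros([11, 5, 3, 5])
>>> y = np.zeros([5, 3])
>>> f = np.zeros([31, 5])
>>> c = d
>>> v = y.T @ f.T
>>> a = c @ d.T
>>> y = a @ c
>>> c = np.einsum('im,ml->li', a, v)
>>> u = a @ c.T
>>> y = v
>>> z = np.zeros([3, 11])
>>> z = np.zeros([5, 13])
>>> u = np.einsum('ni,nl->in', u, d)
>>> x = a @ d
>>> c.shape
(31, 3)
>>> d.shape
(3, 11)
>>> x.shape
(3, 11)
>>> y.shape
(3, 31)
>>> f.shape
(31, 5)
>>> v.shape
(3, 31)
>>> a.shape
(3, 3)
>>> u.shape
(31, 3)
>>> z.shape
(5, 13)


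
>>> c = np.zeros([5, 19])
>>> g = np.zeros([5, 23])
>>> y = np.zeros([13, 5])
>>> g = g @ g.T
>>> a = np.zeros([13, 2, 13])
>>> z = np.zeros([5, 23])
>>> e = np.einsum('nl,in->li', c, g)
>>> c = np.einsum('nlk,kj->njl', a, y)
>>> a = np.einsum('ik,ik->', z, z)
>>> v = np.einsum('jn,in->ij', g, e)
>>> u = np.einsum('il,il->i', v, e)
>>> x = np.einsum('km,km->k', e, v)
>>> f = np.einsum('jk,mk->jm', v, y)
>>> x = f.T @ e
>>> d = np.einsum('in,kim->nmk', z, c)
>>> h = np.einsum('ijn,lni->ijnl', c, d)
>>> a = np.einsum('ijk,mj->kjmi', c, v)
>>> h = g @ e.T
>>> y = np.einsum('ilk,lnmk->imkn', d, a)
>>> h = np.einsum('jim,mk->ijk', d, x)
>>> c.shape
(13, 5, 2)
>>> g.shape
(5, 5)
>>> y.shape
(23, 19, 13, 5)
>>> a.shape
(2, 5, 19, 13)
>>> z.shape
(5, 23)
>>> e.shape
(19, 5)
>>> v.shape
(19, 5)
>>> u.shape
(19,)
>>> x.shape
(13, 5)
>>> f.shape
(19, 13)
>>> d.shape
(23, 2, 13)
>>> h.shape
(2, 23, 5)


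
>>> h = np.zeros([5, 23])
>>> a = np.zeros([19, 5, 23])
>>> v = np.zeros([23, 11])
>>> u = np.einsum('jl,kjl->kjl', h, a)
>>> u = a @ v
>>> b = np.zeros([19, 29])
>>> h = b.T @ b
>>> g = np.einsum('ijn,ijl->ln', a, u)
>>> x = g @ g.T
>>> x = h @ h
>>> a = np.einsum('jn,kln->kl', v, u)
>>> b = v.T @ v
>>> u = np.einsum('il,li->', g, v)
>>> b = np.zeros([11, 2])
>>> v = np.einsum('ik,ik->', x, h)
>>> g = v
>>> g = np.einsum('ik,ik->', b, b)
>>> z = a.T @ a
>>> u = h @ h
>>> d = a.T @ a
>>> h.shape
(29, 29)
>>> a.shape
(19, 5)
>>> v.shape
()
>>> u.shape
(29, 29)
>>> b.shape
(11, 2)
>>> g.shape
()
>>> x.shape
(29, 29)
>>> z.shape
(5, 5)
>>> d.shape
(5, 5)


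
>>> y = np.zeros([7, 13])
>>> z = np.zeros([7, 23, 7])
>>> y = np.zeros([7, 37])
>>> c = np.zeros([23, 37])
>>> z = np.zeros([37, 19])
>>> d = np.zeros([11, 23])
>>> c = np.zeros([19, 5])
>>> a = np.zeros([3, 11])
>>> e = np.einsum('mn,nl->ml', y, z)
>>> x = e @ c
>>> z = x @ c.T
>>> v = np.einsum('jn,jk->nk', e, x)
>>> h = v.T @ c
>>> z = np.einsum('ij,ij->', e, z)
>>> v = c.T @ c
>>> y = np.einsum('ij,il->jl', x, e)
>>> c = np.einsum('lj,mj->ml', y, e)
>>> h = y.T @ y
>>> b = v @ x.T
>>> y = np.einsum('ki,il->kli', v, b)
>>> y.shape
(5, 7, 5)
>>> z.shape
()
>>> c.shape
(7, 5)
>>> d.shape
(11, 23)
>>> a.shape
(3, 11)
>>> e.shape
(7, 19)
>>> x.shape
(7, 5)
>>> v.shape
(5, 5)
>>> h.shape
(19, 19)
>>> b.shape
(5, 7)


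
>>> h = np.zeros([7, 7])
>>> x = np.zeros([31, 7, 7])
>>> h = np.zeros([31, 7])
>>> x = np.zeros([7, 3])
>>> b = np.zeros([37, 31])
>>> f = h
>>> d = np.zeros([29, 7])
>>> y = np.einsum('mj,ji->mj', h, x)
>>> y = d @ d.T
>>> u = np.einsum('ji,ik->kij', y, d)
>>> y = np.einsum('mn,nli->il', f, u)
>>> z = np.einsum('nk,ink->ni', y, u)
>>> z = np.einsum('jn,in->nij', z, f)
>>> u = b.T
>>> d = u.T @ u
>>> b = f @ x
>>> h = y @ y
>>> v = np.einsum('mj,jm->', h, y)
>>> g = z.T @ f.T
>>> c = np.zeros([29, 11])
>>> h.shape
(29, 29)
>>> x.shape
(7, 3)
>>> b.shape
(31, 3)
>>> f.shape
(31, 7)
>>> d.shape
(37, 37)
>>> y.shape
(29, 29)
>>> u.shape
(31, 37)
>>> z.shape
(7, 31, 29)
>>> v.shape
()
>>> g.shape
(29, 31, 31)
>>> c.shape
(29, 11)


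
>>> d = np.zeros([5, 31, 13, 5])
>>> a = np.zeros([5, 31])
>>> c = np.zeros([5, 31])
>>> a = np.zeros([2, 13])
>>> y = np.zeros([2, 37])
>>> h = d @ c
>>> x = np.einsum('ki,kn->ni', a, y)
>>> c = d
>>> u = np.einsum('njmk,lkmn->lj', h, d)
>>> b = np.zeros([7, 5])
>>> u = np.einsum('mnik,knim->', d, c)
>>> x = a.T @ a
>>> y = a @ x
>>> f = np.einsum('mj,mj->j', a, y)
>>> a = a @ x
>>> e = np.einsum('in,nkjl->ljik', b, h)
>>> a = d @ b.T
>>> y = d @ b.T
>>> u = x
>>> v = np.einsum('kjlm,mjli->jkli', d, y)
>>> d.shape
(5, 31, 13, 5)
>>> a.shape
(5, 31, 13, 7)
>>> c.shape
(5, 31, 13, 5)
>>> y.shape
(5, 31, 13, 7)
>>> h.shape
(5, 31, 13, 31)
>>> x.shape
(13, 13)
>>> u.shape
(13, 13)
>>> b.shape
(7, 5)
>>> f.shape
(13,)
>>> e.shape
(31, 13, 7, 31)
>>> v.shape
(31, 5, 13, 7)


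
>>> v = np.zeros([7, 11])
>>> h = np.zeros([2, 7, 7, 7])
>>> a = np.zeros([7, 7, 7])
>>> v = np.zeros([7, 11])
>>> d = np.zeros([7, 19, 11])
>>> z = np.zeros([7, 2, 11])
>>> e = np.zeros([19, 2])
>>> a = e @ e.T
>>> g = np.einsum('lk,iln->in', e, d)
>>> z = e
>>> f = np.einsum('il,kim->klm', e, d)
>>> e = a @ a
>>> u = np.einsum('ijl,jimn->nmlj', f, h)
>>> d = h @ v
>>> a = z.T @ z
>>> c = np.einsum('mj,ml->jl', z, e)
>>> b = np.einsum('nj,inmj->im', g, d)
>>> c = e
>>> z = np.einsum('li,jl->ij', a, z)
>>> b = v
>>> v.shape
(7, 11)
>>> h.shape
(2, 7, 7, 7)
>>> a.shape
(2, 2)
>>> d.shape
(2, 7, 7, 11)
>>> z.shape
(2, 19)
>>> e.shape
(19, 19)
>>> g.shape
(7, 11)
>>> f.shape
(7, 2, 11)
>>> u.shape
(7, 7, 11, 2)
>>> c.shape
(19, 19)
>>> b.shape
(7, 11)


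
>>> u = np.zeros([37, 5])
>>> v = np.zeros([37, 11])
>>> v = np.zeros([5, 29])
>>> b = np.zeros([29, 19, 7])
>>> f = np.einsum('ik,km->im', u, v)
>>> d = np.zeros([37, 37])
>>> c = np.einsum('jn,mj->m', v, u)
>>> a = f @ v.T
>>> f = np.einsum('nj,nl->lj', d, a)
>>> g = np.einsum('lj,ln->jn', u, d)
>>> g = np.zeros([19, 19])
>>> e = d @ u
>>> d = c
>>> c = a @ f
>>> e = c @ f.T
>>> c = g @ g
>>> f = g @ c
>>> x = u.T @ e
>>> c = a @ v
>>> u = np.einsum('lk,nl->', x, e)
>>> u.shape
()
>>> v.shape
(5, 29)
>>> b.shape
(29, 19, 7)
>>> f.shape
(19, 19)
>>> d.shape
(37,)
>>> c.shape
(37, 29)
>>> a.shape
(37, 5)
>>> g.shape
(19, 19)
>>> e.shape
(37, 5)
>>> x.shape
(5, 5)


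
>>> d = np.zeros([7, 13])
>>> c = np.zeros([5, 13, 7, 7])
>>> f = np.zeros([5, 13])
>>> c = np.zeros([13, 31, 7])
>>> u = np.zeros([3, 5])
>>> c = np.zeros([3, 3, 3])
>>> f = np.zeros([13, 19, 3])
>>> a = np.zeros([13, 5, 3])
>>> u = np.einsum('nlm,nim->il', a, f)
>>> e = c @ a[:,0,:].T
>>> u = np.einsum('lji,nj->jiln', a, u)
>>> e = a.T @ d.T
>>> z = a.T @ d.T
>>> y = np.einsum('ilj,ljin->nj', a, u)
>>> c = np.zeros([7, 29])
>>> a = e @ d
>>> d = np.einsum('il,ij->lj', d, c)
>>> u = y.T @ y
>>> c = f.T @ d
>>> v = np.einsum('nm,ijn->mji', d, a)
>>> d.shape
(13, 29)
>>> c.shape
(3, 19, 29)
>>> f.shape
(13, 19, 3)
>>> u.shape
(3, 3)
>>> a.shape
(3, 5, 13)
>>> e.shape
(3, 5, 7)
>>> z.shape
(3, 5, 7)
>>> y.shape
(19, 3)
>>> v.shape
(29, 5, 3)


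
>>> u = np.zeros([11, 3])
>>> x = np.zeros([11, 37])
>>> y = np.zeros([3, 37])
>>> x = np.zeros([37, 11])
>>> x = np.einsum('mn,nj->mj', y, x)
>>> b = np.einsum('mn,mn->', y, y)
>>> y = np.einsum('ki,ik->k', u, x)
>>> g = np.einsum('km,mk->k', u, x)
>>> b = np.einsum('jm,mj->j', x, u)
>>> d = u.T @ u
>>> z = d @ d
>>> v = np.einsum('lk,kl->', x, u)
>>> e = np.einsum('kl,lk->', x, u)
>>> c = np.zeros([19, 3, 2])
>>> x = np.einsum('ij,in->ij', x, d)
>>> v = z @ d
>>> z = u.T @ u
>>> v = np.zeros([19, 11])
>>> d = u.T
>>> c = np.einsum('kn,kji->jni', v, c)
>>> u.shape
(11, 3)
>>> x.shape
(3, 11)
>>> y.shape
(11,)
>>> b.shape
(3,)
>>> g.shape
(11,)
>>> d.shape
(3, 11)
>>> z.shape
(3, 3)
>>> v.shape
(19, 11)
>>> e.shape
()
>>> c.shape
(3, 11, 2)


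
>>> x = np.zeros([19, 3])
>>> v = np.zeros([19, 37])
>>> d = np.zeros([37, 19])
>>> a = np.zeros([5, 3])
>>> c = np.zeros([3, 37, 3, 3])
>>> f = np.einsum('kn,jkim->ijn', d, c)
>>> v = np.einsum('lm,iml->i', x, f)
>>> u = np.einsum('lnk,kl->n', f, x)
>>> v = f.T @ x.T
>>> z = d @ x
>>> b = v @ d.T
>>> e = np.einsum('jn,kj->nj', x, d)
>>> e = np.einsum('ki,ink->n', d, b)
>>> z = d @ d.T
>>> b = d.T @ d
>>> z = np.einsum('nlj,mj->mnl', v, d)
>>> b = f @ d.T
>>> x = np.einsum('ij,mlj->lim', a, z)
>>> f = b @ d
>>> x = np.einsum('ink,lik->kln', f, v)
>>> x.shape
(19, 19, 3)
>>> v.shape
(19, 3, 19)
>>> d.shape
(37, 19)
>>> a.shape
(5, 3)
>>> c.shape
(3, 37, 3, 3)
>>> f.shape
(3, 3, 19)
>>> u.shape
(3,)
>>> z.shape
(37, 19, 3)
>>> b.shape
(3, 3, 37)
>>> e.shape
(3,)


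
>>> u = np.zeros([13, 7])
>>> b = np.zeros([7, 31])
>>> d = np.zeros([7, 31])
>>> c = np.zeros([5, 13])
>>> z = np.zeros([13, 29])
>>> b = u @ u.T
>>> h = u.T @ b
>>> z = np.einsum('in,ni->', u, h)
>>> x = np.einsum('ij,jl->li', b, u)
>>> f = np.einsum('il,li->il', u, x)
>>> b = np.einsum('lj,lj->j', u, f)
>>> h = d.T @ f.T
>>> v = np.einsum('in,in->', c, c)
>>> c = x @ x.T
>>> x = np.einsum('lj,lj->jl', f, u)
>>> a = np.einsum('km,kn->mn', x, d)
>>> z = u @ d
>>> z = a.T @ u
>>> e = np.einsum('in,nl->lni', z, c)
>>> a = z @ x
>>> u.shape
(13, 7)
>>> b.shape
(7,)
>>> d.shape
(7, 31)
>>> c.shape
(7, 7)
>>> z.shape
(31, 7)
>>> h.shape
(31, 13)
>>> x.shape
(7, 13)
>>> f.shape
(13, 7)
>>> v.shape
()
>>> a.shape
(31, 13)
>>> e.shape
(7, 7, 31)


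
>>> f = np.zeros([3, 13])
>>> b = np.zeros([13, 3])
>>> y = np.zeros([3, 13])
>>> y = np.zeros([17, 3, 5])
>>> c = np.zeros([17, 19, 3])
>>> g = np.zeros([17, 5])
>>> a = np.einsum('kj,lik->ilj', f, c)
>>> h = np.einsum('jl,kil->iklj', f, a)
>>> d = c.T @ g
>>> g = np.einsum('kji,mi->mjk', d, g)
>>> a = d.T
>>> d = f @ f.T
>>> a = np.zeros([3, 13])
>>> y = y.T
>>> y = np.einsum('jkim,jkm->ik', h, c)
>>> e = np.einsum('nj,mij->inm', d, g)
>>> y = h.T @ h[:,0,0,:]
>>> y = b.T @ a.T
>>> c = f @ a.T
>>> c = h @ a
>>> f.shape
(3, 13)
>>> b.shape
(13, 3)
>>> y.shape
(3, 3)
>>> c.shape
(17, 19, 13, 13)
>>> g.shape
(17, 19, 3)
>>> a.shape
(3, 13)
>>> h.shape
(17, 19, 13, 3)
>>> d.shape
(3, 3)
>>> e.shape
(19, 3, 17)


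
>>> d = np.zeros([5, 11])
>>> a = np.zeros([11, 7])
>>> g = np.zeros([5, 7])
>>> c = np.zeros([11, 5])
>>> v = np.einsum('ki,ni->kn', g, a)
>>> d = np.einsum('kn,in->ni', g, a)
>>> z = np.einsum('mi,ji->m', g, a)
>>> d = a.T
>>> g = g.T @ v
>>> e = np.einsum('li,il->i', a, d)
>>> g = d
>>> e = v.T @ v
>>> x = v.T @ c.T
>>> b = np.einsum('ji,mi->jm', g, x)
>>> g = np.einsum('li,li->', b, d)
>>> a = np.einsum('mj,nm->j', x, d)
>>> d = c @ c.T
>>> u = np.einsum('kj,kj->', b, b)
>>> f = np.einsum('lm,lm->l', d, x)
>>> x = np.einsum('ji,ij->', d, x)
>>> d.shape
(11, 11)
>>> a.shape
(11,)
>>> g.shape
()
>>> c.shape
(11, 5)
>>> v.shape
(5, 11)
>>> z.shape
(5,)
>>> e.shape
(11, 11)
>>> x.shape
()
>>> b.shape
(7, 11)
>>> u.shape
()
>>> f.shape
(11,)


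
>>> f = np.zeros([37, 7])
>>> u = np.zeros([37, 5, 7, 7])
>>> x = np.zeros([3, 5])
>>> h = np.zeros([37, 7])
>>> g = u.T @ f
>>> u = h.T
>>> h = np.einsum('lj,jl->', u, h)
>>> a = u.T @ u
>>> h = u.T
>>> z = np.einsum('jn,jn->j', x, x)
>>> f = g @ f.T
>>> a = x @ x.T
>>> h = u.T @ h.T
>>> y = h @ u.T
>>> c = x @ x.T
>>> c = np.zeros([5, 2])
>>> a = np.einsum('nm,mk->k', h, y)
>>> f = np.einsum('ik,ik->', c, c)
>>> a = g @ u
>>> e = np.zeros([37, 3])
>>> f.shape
()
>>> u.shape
(7, 37)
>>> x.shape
(3, 5)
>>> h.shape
(37, 37)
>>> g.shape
(7, 7, 5, 7)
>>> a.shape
(7, 7, 5, 37)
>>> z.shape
(3,)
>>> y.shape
(37, 7)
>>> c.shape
(5, 2)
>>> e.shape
(37, 3)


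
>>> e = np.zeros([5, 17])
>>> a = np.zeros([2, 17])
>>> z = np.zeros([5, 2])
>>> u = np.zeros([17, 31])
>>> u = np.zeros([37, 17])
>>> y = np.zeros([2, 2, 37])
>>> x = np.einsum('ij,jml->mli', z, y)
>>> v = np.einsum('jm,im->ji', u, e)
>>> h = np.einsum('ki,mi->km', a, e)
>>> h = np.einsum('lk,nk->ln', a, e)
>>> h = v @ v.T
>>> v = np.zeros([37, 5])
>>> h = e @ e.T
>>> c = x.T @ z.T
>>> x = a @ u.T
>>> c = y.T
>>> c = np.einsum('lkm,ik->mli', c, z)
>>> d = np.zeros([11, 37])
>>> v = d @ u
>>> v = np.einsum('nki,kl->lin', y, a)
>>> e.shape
(5, 17)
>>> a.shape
(2, 17)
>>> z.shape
(5, 2)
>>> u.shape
(37, 17)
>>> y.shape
(2, 2, 37)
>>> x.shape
(2, 37)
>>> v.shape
(17, 37, 2)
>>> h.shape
(5, 5)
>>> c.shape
(2, 37, 5)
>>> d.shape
(11, 37)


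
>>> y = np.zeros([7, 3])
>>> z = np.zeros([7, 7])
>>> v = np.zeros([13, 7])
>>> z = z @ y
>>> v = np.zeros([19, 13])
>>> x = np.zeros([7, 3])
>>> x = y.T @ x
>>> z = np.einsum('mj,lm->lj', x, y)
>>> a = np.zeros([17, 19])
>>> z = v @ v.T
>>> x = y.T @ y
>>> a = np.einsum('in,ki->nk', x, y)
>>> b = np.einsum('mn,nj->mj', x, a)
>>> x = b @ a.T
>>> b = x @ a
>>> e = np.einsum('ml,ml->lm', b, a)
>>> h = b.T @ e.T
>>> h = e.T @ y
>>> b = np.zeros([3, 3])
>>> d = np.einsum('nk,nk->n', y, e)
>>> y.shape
(7, 3)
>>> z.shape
(19, 19)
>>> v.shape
(19, 13)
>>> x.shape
(3, 3)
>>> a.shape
(3, 7)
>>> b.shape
(3, 3)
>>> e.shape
(7, 3)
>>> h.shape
(3, 3)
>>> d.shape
(7,)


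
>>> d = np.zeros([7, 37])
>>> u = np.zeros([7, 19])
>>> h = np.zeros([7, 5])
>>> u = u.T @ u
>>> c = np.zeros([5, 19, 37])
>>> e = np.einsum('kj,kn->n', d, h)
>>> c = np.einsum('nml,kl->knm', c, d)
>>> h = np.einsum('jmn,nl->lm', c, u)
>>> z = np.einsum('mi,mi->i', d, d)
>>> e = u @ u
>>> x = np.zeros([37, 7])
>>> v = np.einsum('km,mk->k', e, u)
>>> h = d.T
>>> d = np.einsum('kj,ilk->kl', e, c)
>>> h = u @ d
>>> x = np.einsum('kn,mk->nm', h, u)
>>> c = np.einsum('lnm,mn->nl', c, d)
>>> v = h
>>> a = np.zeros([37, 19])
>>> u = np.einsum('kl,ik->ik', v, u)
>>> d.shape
(19, 5)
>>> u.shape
(19, 19)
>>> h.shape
(19, 5)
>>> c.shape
(5, 7)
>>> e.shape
(19, 19)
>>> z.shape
(37,)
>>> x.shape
(5, 19)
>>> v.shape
(19, 5)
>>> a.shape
(37, 19)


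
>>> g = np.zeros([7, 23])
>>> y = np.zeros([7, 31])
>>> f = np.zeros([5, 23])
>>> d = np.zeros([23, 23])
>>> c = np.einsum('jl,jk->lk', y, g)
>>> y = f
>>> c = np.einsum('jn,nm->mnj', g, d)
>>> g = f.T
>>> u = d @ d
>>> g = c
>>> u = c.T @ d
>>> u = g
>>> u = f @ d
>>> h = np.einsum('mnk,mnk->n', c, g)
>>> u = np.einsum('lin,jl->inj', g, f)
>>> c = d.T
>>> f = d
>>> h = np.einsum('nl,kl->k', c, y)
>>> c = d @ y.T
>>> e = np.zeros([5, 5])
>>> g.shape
(23, 23, 7)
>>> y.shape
(5, 23)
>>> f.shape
(23, 23)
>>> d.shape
(23, 23)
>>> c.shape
(23, 5)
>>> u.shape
(23, 7, 5)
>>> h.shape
(5,)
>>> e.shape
(5, 5)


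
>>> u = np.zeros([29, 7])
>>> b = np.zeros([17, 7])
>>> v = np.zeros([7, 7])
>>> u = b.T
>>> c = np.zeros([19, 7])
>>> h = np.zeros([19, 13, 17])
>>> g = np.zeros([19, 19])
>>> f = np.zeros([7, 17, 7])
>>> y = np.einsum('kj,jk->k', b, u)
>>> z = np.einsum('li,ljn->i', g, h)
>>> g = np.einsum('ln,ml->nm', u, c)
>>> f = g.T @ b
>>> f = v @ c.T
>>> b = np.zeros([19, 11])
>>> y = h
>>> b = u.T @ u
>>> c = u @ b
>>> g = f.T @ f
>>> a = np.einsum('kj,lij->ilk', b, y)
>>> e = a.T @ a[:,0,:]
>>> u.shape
(7, 17)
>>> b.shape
(17, 17)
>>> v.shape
(7, 7)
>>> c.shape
(7, 17)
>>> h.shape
(19, 13, 17)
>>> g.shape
(19, 19)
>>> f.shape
(7, 19)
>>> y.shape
(19, 13, 17)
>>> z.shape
(19,)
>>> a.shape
(13, 19, 17)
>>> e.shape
(17, 19, 17)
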